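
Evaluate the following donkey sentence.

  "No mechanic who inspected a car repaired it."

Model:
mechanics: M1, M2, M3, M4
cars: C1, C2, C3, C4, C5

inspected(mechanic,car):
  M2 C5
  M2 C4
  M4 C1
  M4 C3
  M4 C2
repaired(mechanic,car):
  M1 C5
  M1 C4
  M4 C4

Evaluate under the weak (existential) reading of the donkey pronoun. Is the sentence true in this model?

True

"it" takes "a car" as antecedent — a donkey pronoun bound across the clause boundary.
Truth condition: for no (m,c) with inspected(m,c) does repaired(m,c) hold.
Restrictor pairs — does the scope hold? (M2,C4):fails  (M2,C5):fails  (M4,C1):fails  (M4,C2):fails  (M4,C3):fails
Scope holds for no restrictor pair, so the sentence is true.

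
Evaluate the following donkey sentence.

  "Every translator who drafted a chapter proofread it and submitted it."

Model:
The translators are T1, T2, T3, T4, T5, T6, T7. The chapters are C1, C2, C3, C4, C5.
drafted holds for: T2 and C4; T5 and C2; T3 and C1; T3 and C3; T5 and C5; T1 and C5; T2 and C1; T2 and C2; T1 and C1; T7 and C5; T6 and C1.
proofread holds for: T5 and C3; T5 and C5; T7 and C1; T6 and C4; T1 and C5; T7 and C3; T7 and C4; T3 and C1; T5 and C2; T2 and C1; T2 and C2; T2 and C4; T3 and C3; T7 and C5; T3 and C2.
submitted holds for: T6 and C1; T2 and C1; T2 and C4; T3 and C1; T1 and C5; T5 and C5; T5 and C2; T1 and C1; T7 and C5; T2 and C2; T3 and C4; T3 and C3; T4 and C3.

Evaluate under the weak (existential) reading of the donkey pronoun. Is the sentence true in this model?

"it" takes "a chapter" as antecedent — a donkey pronoun bound across the clause boundary.
Weak reading: every translator t with some drafted-chapter has at least one drafted-chapter c such that proofread(t,c) ∧ submitted(t,c).
Per translator: T1:✓  T2:✓  T3:✓  T5:✓  T6:✗  T7:✓
T6 has no witness among its drafted-chapters.

False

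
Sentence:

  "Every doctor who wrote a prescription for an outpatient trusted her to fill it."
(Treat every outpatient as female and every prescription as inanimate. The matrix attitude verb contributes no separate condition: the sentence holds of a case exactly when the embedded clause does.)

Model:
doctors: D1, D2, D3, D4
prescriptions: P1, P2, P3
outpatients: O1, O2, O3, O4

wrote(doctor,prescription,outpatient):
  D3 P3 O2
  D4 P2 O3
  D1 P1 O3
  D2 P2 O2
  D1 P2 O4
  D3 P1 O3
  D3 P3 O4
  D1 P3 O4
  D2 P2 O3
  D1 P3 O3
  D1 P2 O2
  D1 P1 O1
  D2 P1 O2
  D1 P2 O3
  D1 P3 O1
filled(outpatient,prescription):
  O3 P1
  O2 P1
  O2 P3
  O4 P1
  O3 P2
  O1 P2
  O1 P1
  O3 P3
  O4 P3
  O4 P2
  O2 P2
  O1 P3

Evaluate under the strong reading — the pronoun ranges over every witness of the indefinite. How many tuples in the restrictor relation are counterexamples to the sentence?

0

"her" takes "an outpatient" as antecedent and "it" takes "a prescription"; both are donkey pronouns co-varying with the restrictor.
Strong reading: for every (d,p,o) with wrote(d,p,o), filled(o,p).
Restrictor triples: (D1,P1,O1)→filled(O1,P1) ✓  (D1,P1,O3)→filled(O3,P1) ✓  (D1,P2,O2)→filled(O2,P2) ✓  (D1,P2,O3)→filled(O3,P2) ✓  (D1,P2,O4)→filled(O4,P2) ✓  (D1,P3,O1)→filled(O1,P3) ✓  (D1,P3,O3)→filled(O3,P3) ✓  (D1,P3,O4)→filled(O4,P3) ✓  (D2,P1,O2)→filled(O2,P1) ✓  (D2,P2,O2)→filled(O2,P2) ✓  (D2,P2,O3)→filled(O3,P2) ✓  (D3,P1,O3)→filled(O3,P1) ✓  (D3,P3,O2)→filled(O2,P3) ✓  (D3,P3,O4)→filled(O4,P3) ✓  (D4,P2,O3)→filled(O3,P2) ✓
Counterexamples (restrictor triples failing the scope): 0.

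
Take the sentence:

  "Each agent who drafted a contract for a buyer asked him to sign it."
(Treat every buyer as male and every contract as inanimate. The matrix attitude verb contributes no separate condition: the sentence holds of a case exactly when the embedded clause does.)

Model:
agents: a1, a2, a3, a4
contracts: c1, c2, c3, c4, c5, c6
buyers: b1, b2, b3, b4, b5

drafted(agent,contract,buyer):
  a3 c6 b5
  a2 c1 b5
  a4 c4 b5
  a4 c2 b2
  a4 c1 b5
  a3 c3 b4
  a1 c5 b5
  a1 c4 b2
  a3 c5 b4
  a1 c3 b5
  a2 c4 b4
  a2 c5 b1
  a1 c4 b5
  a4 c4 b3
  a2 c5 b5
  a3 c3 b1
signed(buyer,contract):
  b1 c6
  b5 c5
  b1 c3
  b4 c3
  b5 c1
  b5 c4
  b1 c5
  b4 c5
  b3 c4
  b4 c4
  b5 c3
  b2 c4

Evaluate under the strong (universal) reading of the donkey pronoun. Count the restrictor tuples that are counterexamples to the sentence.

"him" takes "a buyer" as antecedent and "it" takes "a contract"; both are donkey pronouns co-varying with the restrictor.
Strong reading: for every (a,c,b) with drafted(a,c,b), signed(b,c).
Restrictor triples: (a1,c3,b5)→signed(b5,c3) ✓  (a1,c4,b2)→signed(b2,c4) ✓  (a1,c4,b5)→signed(b5,c4) ✓  (a1,c5,b5)→signed(b5,c5) ✓  (a2,c1,b5)→signed(b5,c1) ✓  (a2,c4,b4)→signed(b4,c4) ✓  (a2,c5,b1)→signed(b1,c5) ✓  (a2,c5,b5)→signed(b5,c5) ✓  (a3,c3,b1)→signed(b1,c3) ✓  (a3,c3,b4)→signed(b4,c3) ✓  (a3,c5,b4)→signed(b4,c5) ✓  (a3,c6,b5)→signed(b5,c6) ✗  (a4,c1,b5)→signed(b5,c1) ✓  (a4,c2,b2)→signed(b2,c2) ✗  (a4,c4,b3)→signed(b3,c4) ✓  (a4,c4,b5)→signed(b5,c4) ✓
Counterexamples (restrictor triples failing the scope): 2.

2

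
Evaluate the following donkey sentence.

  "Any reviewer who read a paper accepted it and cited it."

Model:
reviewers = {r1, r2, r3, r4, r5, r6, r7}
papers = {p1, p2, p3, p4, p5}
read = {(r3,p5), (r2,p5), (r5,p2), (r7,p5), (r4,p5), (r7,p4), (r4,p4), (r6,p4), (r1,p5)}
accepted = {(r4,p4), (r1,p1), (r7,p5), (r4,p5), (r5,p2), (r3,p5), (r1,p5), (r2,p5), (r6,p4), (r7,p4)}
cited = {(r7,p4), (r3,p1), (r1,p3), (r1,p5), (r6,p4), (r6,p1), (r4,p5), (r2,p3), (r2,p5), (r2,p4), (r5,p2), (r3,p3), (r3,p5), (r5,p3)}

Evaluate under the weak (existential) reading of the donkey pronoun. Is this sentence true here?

True

"it" takes "a paper" as antecedent — a donkey pronoun bound across the clause boundary.
Weak reading: every reviewer r with some read-paper has at least one read-paper p such that accepted(r,p) ∧ cited(r,p).
Per reviewer: r1:✓  r2:✓  r3:✓  r4:✓  r5:✓  r6:✓  r7:✓
Every reviewer in the restrictor has a witness.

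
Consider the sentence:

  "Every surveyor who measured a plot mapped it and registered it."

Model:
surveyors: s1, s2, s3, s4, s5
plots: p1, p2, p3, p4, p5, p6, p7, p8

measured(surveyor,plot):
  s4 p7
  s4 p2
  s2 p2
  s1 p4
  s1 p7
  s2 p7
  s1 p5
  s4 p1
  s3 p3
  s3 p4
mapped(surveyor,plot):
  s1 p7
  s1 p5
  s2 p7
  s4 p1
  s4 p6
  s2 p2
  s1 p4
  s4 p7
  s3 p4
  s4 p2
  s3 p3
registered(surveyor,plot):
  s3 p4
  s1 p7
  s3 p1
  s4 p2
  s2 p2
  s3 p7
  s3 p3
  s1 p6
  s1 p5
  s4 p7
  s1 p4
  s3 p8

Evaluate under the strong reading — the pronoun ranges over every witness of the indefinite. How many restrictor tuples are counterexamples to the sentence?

"it" takes "a plot" as antecedent — a donkey pronoun bound across the clause boundary.
Strong reading: for every (s,p) with measured(s,p), mapped(s,p) ∧ registered(s,p).
Restrictor pairs: (s1,p4) ✓  (s1,p5) ✓  (s1,p7) ✓  (s2,p2) ✓  (s2,p7) ✗  (s3,p3) ✓  (s3,p4) ✓  (s4,p1) ✗  (s4,p2) ✓  (s4,p7) ✓
Counterexamples (restrictor pairs failing the scope): 2.

2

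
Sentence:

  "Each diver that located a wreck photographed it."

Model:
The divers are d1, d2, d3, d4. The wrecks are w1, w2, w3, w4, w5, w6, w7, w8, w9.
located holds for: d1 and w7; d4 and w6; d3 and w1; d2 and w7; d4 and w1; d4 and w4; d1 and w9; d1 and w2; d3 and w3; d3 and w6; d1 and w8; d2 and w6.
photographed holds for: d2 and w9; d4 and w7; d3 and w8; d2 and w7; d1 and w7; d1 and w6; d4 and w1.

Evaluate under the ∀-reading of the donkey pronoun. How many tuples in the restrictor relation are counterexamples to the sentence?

9

"it" takes "a wreck" as antecedent — a donkey pronoun bound across the clause boundary.
Strong reading: for every (d,w) with located(d,w), photographed(d,w).
Restrictor pairs: (d1,w2) ✗  (d1,w7) ✓  (d1,w8) ✗  (d1,w9) ✗  (d2,w6) ✗  (d2,w7) ✓  (d3,w1) ✗  (d3,w3) ✗  (d3,w6) ✗  (d4,w1) ✓  (d4,w4) ✗  (d4,w6) ✗
Counterexamples (restrictor pairs failing the scope): 9.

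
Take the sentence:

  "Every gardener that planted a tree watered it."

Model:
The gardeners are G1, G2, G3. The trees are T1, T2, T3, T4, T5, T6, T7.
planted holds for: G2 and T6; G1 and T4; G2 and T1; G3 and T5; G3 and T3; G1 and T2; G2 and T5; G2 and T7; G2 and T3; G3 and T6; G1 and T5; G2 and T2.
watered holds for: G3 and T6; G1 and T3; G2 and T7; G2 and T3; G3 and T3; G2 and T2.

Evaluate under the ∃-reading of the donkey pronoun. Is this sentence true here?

"it" takes "a tree" as antecedent — a donkey pronoun bound across the clause boundary.
Weak reading: every gardener g with some planted-tree has at least one planted-tree t such that watered(g,t).
Per gardener: G1:✗  G2:✓  G3:✓
G1 has no witness among its planted-trees.

False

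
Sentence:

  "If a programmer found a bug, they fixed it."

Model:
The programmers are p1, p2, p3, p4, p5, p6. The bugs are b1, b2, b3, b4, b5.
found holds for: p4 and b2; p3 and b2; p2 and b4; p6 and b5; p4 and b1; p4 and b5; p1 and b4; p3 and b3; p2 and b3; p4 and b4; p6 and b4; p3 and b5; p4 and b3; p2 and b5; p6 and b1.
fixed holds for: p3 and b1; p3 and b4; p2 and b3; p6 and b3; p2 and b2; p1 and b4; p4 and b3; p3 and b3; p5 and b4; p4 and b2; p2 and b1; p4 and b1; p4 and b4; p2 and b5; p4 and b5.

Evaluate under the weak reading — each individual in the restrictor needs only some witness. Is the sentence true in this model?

False

"it" takes "a bug" as antecedent — a donkey pronoun bound across the clause boundary.
Weak reading: every programmer p with some found-bug has at least one found-bug b such that fixed(p,b).
Per programmer: p1:✓  p2:✓  p3:✓  p4:✓  p6:✗
p6 has no witness among its found-bugs.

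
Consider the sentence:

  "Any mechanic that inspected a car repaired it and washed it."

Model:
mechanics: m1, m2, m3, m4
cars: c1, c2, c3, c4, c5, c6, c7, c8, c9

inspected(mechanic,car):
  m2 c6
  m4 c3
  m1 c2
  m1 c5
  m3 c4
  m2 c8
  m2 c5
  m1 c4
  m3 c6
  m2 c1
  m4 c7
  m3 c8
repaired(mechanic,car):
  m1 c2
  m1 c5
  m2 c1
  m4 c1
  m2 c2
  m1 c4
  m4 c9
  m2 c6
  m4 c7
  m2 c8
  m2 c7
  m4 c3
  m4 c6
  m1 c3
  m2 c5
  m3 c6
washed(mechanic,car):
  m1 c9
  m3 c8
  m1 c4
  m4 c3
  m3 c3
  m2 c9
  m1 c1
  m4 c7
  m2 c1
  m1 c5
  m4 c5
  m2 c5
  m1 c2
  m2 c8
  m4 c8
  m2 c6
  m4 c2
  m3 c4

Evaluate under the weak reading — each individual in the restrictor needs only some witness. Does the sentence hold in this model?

"it" takes "a car" as antecedent — a donkey pronoun bound across the clause boundary.
Weak reading: every mechanic m with some inspected-car has at least one inspected-car c such that repaired(m,c) ∧ washed(m,c).
Per mechanic: m1:✓  m2:✓  m3:✗  m4:✓
m3 has no witness among its inspected-cars.

False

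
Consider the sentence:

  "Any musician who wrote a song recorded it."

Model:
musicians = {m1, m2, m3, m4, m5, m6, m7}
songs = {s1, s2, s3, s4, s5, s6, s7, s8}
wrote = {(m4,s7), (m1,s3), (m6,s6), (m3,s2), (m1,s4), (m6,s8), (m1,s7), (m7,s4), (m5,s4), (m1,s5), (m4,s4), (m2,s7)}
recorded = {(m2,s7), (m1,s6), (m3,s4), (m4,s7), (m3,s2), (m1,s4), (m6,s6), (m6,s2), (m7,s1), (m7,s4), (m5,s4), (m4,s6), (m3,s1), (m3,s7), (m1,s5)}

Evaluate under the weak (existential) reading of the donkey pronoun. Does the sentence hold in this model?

True

"it" takes "a song" as antecedent — a donkey pronoun bound across the clause boundary.
Weak reading: every musician m with some wrote-song has at least one wrote-song s such that recorded(m,s).
Per musician: m1:✓  m2:✓  m3:✓  m4:✓  m5:✓  m6:✓  m7:✓
Every musician in the restrictor has a witness.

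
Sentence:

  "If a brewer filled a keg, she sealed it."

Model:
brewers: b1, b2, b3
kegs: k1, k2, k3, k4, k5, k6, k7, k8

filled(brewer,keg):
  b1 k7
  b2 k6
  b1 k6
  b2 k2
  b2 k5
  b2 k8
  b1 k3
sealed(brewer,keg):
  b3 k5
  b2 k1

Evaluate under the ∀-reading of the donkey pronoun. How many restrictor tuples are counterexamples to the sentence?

7

"it" takes "a keg" as antecedent — a donkey pronoun bound across the clause boundary.
Strong reading: for every (b,k) with filled(b,k), sealed(b,k).
Restrictor pairs: (b1,k3) ✗  (b1,k6) ✗  (b1,k7) ✗  (b2,k2) ✗  (b2,k5) ✗  (b2,k6) ✗  (b2,k8) ✗
Counterexamples (restrictor pairs failing the scope): 7.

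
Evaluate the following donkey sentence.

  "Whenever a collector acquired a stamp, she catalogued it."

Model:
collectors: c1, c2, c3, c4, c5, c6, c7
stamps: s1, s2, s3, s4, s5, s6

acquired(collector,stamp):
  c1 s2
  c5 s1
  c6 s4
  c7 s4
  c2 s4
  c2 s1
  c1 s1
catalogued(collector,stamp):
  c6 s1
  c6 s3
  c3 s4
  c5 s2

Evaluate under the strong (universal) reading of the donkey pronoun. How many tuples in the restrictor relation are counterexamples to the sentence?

"it" takes "a stamp" as antecedent — a donkey pronoun bound across the clause boundary.
Strong reading: for every (c,s) with acquired(c,s), catalogued(c,s).
Restrictor pairs: (c1,s1) ✗  (c1,s2) ✗  (c2,s1) ✗  (c2,s4) ✗  (c5,s1) ✗  (c6,s4) ✗  (c7,s4) ✗
Counterexamples (restrictor pairs failing the scope): 7.

7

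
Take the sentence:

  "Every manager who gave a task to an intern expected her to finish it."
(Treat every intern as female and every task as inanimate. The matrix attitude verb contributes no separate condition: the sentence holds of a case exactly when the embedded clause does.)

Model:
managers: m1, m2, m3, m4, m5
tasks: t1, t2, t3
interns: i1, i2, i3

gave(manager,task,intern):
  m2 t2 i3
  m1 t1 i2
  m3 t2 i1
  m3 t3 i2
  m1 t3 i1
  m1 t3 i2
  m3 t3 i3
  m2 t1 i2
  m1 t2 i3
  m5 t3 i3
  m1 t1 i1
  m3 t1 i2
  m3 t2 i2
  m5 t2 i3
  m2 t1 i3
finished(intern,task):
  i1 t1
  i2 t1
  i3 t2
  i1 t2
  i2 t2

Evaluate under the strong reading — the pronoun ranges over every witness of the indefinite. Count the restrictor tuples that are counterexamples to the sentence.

"her" takes "an intern" as antecedent and "it" takes "a task"; both are donkey pronouns co-varying with the restrictor.
Strong reading: for every (m,t,i) with gave(m,t,i), finished(i,t).
Restrictor triples: (m1,t1,i1)→finished(i1,t1) ✓  (m1,t1,i2)→finished(i2,t1) ✓  (m1,t2,i3)→finished(i3,t2) ✓  (m1,t3,i1)→finished(i1,t3) ✗  (m1,t3,i2)→finished(i2,t3) ✗  (m2,t1,i2)→finished(i2,t1) ✓  (m2,t1,i3)→finished(i3,t1) ✗  (m2,t2,i3)→finished(i3,t2) ✓  (m3,t1,i2)→finished(i2,t1) ✓  (m3,t2,i1)→finished(i1,t2) ✓  (m3,t2,i2)→finished(i2,t2) ✓  (m3,t3,i2)→finished(i2,t3) ✗  (m3,t3,i3)→finished(i3,t3) ✗  (m5,t2,i3)→finished(i3,t2) ✓  (m5,t3,i3)→finished(i3,t3) ✗
Counterexamples (restrictor triples failing the scope): 6.

6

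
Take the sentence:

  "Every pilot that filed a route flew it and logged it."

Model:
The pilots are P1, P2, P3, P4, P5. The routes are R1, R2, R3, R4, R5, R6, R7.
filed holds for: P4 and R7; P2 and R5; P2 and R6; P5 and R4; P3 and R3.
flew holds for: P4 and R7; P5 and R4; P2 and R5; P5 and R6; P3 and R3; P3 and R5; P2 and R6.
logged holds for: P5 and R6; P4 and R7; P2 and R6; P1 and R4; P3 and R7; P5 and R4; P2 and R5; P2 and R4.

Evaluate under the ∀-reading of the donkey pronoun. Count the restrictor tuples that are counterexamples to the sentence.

"it" takes "a route" as antecedent — a donkey pronoun bound across the clause boundary.
Strong reading: for every (p,r) with filed(p,r), flew(p,r) ∧ logged(p,r).
Restrictor pairs: (P2,R5) ✓  (P2,R6) ✓  (P3,R3) ✗  (P4,R7) ✓  (P5,R4) ✓
Counterexamples (restrictor pairs failing the scope): 1.

1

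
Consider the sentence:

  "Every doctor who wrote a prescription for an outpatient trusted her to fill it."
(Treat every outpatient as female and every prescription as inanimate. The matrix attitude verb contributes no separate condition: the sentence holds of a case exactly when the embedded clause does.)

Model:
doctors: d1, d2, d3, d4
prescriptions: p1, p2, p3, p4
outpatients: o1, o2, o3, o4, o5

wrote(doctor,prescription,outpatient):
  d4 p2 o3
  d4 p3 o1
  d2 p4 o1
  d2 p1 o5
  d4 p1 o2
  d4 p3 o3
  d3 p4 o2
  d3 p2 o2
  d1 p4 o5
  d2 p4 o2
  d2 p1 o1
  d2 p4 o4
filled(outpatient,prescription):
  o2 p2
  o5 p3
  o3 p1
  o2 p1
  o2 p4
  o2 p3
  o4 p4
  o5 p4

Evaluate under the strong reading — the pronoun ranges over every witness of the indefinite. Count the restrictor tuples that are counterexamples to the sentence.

"her" takes "an outpatient" as antecedent and "it" takes "a prescription"; both are donkey pronouns co-varying with the restrictor.
Strong reading: for every (d,p,o) with wrote(d,p,o), filled(o,p).
Restrictor triples: (d1,p4,o5)→filled(o5,p4) ✓  (d2,p1,o1)→filled(o1,p1) ✗  (d2,p1,o5)→filled(o5,p1) ✗  (d2,p4,o1)→filled(o1,p4) ✗  (d2,p4,o2)→filled(o2,p4) ✓  (d2,p4,o4)→filled(o4,p4) ✓  (d3,p2,o2)→filled(o2,p2) ✓  (d3,p4,o2)→filled(o2,p4) ✓  (d4,p1,o2)→filled(o2,p1) ✓  (d4,p2,o3)→filled(o3,p2) ✗  (d4,p3,o1)→filled(o1,p3) ✗  (d4,p3,o3)→filled(o3,p3) ✗
Counterexamples (restrictor triples failing the scope): 6.

6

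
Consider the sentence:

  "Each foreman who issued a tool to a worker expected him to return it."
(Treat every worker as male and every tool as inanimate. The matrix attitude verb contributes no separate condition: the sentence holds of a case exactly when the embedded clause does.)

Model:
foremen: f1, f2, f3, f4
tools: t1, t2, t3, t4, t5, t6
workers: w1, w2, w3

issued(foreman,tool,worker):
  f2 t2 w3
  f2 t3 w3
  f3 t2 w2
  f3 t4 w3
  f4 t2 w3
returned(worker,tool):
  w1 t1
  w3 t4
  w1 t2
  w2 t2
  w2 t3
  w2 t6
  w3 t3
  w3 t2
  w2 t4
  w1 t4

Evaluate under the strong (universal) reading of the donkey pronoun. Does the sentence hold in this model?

"him" takes "a worker" as antecedent and "it" takes "a tool"; both are donkey pronouns co-varying with the restrictor.
Strong reading: for every (f,t,w) with issued(f,t,w), returned(w,t).
Restrictor triples: (f2,t2,w3)→returned(w3,t2) ✓  (f2,t3,w3)→returned(w3,t3) ✓  (f3,t2,w2)→returned(w2,t2) ✓  (f3,t4,w3)→returned(w3,t4) ✓  (f4,t2,w3)→returned(w3,t2) ✓
Every restrictor triple satisfies the scope.

True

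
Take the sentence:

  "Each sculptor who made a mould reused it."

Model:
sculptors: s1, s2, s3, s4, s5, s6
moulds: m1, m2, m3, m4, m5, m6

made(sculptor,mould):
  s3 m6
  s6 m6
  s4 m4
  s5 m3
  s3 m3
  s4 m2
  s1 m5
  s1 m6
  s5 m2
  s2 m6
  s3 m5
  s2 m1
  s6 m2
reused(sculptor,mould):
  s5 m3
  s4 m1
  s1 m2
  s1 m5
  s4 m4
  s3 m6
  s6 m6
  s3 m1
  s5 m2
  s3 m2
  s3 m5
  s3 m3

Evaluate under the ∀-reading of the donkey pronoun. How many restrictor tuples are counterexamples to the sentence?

"it" takes "a mould" as antecedent — a donkey pronoun bound across the clause boundary.
Strong reading: for every (s,m) with made(s,m), reused(s,m).
Restrictor pairs: (s1,m5) ✓  (s1,m6) ✗  (s2,m1) ✗  (s2,m6) ✗  (s3,m3) ✓  (s3,m5) ✓  (s3,m6) ✓  (s4,m2) ✗  (s4,m4) ✓  (s5,m2) ✓  (s5,m3) ✓  (s6,m2) ✗  (s6,m6) ✓
Counterexamples (restrictor pairs failing the scope): 5.

5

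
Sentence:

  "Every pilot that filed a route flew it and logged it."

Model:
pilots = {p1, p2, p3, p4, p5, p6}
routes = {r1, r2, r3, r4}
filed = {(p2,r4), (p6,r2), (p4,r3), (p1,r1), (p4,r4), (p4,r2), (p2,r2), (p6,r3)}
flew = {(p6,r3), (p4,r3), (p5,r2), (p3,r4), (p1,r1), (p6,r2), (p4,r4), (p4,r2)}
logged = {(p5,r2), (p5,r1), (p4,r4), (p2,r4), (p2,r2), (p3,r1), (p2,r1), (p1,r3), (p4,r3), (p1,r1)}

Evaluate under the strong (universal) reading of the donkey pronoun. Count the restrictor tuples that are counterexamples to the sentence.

5

"it" takes "a route" as antecedent — a donkey pronoun bound across the clause boundary.
Strong reading: for every (p,r) with filed(p,r), flew(p,r) ∧ logged(p,r).
Restrictor pairs: (p1,r1) ✓  (p2,r2) ✗  (p2,r4) ✗  (p4,r2) ✗  (p4,r3) ✓  (p4,r4) ✓  (p6,r2) ✗  (p6,r3) ✗
Counterexamples (restrictor pairs failing the scope): 5.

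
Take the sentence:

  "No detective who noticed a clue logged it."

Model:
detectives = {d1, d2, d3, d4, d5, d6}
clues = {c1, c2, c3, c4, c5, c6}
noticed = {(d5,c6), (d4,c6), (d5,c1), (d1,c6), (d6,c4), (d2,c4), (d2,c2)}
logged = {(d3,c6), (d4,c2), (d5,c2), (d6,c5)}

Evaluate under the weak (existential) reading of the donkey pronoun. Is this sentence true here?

True

"it" takes "a clue" as antecedent — a donkey pronoun bound across the clause boundary.
Truth condition: for no (d,c) with noticed(d,c) does logged(d,c) hold.
Restrictor pairs — does the scope hold? (d1,c6):fails  (d2,c2):fails  (d2,c4):fails  (d4,c6):fails  (d5,c1):fails  (d5,c6):fails  (d6,c4):fails
Scope holds for no restrictor pair, so the sentence is true.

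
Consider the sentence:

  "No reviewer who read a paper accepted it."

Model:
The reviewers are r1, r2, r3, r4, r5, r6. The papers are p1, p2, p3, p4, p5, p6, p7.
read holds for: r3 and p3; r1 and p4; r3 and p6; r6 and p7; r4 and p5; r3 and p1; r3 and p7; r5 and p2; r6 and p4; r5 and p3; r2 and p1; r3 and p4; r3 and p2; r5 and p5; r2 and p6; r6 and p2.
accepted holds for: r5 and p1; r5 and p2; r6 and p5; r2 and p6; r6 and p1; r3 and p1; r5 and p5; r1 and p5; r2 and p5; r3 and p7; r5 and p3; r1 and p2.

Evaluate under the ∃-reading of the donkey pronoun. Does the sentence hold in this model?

False

"it" takes "a paper" as antecedent — a donkey pronoun bound across the clause boundary.
Truth condition: for no (r,p) with read(r,p) does accepted(r,p) hold.
Restrictor pairs — does the scope hold? (r1,p4):fails  (r2,p1):fails  (r2,p6):holds  (r3,p1):holds  (r3,p2):fails  (r3,p3):fails  (r3,p4):fails  (r3,p6):fails  (r3,p7):holds  (r4,p5):fails  (r5,p2):holds  (r5,p3):holds  (r5,p5):holds  (r6,p2):fails  (r6,p4):fails  (r6,p7):fails
Scope holds for 6 pair(s), so the sentence is false.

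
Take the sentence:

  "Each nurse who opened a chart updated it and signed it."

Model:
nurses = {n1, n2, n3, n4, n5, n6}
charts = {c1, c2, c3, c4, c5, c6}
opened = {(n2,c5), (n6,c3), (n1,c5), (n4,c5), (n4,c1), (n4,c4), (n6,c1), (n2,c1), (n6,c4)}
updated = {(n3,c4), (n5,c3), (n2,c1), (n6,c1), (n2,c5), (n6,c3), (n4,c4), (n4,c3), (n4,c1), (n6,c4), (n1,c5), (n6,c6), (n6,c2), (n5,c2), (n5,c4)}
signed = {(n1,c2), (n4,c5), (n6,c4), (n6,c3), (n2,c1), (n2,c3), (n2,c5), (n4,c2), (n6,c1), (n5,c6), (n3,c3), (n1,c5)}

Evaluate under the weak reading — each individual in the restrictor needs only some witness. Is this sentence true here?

False

"it" takes "a chart" as antecedent — a donkey pronoun bound across the clause boundary.
Weak reading: every nurse n with some opened-chart has at least one opened-chart c such that updated(n,c) ∧ signed(n,c).
Per nurse: n1:✓  n2:✓  n4:✗  n6:✓
n4 has no witness among its opened-charts.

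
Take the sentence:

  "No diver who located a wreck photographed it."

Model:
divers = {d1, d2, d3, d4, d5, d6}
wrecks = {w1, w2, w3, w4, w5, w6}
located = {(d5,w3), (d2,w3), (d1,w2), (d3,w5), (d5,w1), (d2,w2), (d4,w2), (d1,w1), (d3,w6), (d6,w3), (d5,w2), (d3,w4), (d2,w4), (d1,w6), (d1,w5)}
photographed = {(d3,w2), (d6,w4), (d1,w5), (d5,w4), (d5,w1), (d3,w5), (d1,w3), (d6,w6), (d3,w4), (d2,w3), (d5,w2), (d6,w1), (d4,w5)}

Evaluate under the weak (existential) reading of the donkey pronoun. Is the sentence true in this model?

False

"it" takes "a wreck" as antecedent — a donkey pronoun bound across the clause boundary.
Truth condition: for no (d,w) with located(d,w) does photographed(d,w) hold.
Restrictor pairs — does the scope hold? (d1,w1):fails  (d1,w2):fails  (d1,w5):holds  (d1,w6):fails  (d2,w2):fails  (d2,w3):holds  (d2,w4):fails  (d3,w4):holds  (d3,w5):holds  (d3,w6):fails  (d4,w2):fails  (d5,w1):holds  (d5,w2):holds  (d5,w3):fails  (d6,w3):fails
Scope holds for 6 pair(s), so the sentence is false.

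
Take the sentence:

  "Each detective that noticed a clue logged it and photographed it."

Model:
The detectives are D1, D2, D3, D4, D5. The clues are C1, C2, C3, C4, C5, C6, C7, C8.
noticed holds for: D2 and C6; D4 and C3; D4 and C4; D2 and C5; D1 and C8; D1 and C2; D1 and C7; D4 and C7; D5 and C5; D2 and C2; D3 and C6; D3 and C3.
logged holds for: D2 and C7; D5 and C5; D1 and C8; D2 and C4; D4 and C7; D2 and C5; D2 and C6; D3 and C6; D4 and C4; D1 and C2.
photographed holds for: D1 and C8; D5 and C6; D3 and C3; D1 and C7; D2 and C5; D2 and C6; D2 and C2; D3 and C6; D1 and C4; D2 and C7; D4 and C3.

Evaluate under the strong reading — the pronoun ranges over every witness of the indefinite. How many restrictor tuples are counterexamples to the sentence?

"it" takes "a clue" as antecedent — a donkey pronoun bound across the clause boundary.
Strong reading: for every (d,c) with noticed(d,c), logged(d,c) ∧ photographed(d,c).
Restrictor pairs: (D1,C2) ✗  (D1,C7) ✗  (D1,C8) ✓  (D2,C2) ✗  (D2,C5) ✓  (D2,C6) ✓  (D3,C3) ✗  (D3,C6) ✓  (D4,C3) ✗  (D4,C4) ✗  (D4,C7) ✗  (D5,C5) ✗
Counterexamples (restrictor pairs failing the scope): 8.

8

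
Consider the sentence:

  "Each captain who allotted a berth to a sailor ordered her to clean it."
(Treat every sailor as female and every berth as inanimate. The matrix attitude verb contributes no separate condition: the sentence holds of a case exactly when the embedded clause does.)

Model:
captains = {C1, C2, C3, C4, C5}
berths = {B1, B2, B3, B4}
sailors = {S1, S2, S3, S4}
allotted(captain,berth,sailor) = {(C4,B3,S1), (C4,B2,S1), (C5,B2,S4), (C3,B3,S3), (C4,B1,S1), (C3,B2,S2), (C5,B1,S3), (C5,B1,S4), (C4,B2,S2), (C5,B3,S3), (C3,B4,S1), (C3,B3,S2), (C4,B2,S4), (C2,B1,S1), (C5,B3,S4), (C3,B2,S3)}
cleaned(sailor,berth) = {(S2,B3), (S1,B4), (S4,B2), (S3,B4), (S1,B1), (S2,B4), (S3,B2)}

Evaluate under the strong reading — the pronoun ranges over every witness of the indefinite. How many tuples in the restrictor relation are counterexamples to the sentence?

"her" takes "a sailor" as antecedent and "it" takes "a berth"; both are donkey pronouns co-varying with the restrictor.
Strong reading: for every (c,b,s) with allotted(c,b,s), cleaned(s,b).
Restrictor triples: (C2,B1,S1)→cleaned(S1,B1) ✓  (C3,B2,S2)→cleaned(S2,B2) ✗  (C3,B2,S3)→cleaned(S3,B2) ✓  (C3,B3,S2)→cleaned(S2,B3) ✓  (C3,B3,S3)→cleaned(S3,B3) ✗  (C3,B4,S1)→cleaned(S1,B4) ✓  (C4,B1,S1)→cleaned(S1,B1) ✓  (C4,B2,S1)→cleaned(S1,B2) ✗  (C4,B2,S2)→cleaned(S2,B2) ✗  (C4,B2,S4)→cleaned(S4,B2) ✓  (C4,B3,S1)→cleaned(S1,B3) ✗  (C5,B1,S3)→cleaned(S3,B1) ✗  (C5,B1,S4)→cleaned(S4,B1) ✗  (C5,B2,S4)→cleaned(S4,B2) ✓  (C5,B3,S3)→cleaned(S3,B3) ✗  (C5,B3,S4)→cleaned(S4,B3) ✗
Counterexamples (restrictor triples failing the scope): 9.

9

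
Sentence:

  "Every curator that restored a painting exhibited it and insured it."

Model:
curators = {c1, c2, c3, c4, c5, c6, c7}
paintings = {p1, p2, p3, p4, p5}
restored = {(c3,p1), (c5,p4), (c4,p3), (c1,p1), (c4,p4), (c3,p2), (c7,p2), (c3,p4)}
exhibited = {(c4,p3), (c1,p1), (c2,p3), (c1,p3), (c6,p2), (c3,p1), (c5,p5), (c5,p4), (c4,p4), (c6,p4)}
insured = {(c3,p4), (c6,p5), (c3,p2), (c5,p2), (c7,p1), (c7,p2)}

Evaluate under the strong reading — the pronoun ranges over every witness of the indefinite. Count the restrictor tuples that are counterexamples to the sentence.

8

"it" takes "a painting" as antecedent — a donkey pronoun bound across the clause boundary.
Strong reading: for every (c,p) with restored(c,p), exhibited(c,p) ∧ insured(c,p).
Restrictor pairs: (c1,p1) ✗  (c3,p1) ✗  (c3,p2) ✗  (c3,p4) ✗  (c4,p3) ✗  (c4,p4) ✗  (c5,p4) ✗  (c7,p2) ✗
Counterexamples (restrictor pairs failing the scope): 8.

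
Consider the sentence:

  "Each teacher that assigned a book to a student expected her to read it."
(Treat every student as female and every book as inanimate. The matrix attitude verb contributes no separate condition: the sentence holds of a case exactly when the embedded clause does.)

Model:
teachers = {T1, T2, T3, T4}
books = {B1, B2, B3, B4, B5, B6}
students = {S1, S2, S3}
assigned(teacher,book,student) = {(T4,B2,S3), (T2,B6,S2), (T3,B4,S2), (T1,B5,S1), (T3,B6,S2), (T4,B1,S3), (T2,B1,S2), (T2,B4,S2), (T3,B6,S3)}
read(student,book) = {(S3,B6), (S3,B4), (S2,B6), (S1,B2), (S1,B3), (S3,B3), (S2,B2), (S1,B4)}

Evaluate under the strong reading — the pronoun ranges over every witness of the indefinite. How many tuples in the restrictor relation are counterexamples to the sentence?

"her" takes "a student" as antecedent and "it" takes "a book"; both are donkey pronouns co-varying with the restrictor.
Strong reading: for every (t,b,s) with assigned(t,b,s), read(s,b).
Restrictor triples: (T1,B5,S1)→read(S1,B5) ✗  (T2,B1,S2)→read(S2,B1) ✗  (T2,B4,S2)→read(S2,B4) ✗  (T2,B6,S2)→read(S2,B6) ✓  (T3,B4,S2)→read(S2,B4) ✗  (T3,B6,S2)→read(S2,B6) ✓  (T3,B6,S3)→read(S3,B6) ✓  (T4,B1,S3)→read(S3,B1) ✗  (T4,B2,S3)→read(S3,B2) ✗
Counterexamples (restrictor triples failing the scope): 6.

6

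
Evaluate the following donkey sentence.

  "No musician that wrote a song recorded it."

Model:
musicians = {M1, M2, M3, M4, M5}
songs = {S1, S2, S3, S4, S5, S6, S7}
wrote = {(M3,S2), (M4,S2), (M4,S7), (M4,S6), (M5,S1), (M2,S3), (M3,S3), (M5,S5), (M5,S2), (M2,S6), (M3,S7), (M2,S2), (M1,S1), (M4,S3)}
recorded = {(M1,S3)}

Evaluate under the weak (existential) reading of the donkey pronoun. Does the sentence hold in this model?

"it" takes "a song" as antecedent — a donkey pronoun bound across the clause boundary.
Truth condition: for no (m,s) with wrote(m,s) does recorded(m,s) hold.
Restrictor pairs — does the scope hold? (M1,S1):fails  (M2,S2):fails  (M2,S3):fails  (M2,S6):fails  (M3,S2):fails  (M3,S3):fails  (M3,S7):fails  (M4,S2):fails  (M4,S3):fails  (M4,S6):fails  (M4,S7):fails  (M5,S1):fails  (M5,S2):fails  (M5,S5):fails
Scope holds for no restrictor pair, so the sentence is true.

True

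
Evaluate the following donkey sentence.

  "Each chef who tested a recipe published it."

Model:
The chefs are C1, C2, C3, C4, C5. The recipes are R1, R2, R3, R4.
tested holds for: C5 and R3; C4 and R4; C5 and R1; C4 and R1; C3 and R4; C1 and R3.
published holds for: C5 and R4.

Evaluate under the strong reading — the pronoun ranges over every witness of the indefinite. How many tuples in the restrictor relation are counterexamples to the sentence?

"it" takes "a recipe" as antecedent — a donkey pronoun bound across the clause boundary.
Strong reading: for every (c,r) with tested(c,r), published(c,r).
Restrictor pairs: (C1,R3) ✗  (C3,R4) ✗  (C4,R1) ✗  (C4,R4) ✗  (C5,R1) ✗  (C5,R3) ✗
Counterexamples (restrictor pairs failing the scope): 6.

6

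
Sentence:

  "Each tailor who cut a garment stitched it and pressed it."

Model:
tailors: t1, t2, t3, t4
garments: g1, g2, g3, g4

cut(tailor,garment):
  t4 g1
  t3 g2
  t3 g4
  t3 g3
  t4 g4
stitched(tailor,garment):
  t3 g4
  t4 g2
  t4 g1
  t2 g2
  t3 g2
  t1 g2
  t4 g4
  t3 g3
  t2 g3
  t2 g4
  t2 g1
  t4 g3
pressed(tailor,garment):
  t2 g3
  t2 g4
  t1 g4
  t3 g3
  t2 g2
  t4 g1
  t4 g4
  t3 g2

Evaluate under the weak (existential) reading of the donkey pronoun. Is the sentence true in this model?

"it" takes "a garment" as antecedent — a donkey pronoun bound across the clause boundary.
Weak reading: every tailor t with some cut-garment has at least one cut-garment g such that stitched(t,g) ∧ pressed(t,g).
Per tailor: t3:✓  t4:✓
Every tailor in the restrictor has a witness.

True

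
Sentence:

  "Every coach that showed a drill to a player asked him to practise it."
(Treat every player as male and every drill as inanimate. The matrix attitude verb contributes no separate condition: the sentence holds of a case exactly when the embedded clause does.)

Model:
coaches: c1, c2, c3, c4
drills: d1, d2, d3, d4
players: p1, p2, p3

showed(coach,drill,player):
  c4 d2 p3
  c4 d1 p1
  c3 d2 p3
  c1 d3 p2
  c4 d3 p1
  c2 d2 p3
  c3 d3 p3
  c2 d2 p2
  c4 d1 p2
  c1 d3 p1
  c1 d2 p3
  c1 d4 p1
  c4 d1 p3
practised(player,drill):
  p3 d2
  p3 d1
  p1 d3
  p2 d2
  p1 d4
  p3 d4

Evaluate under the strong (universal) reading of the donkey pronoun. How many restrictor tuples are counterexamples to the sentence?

4

"him" takes "a player" as antecedent and "it" takes "a drill"; both are donkey pronouns co-varying with the restrictor.
Strong reading: for every (c,d,p) with showed(c,d,p), practised(p,d).
Restrictor triples: (c1,d2,p3)→practised(p3,d2) ✓  (c1,d3,p1)→practised(p1,d3) ✓  (c1,d3,p2)→practised(p2,d3) ✗  (c1,d4,p1)→practised(p1,d4) ✓  (c2,d2,p2)→practised(p2,d2) ✓  (c2,d2,p3)→practised(p3,d2) ✓  (c3,d2,p3)→practised(p3,d2) ✓  (c3,d3,p3)→practised(p3,d3) ✗  (c4,d1,p1)→practised(p1,d1) ✗  (c4,d1,p2)→practised(p2,d1) ✗  (c4,d1,p3)→practised(p3,d1) ✓  (c4,d2,p3)→practised(p3,d2) ✓  (c4,d3,p1)→practised(p1,d3) ✓
Counterexamples (restrictor triples failing the scope): 4.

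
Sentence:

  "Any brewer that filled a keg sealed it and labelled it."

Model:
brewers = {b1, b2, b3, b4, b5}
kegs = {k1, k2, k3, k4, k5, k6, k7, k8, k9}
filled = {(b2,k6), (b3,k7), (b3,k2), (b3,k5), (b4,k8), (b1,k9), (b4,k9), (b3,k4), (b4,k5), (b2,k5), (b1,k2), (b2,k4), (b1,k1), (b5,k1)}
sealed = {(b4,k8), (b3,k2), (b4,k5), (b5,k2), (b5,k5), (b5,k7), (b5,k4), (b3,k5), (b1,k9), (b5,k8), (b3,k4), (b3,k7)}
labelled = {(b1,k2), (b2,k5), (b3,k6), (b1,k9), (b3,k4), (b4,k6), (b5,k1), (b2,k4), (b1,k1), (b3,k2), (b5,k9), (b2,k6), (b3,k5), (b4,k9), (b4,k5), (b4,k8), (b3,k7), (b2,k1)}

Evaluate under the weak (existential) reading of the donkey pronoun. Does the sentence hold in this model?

"it" takes "a keg" as antecedent — a donkey pronoun bound across the clause boundary.
Weak reading: every brewer b with some filled-keg has at least one filled-keg k such that sealed(b,k) ∧ labelled(b,k).
Per brewer: b1:✓  b2:✗  b3:✓  b4:✓  b5:✗
b2 has no witness among its filled-kegs.

False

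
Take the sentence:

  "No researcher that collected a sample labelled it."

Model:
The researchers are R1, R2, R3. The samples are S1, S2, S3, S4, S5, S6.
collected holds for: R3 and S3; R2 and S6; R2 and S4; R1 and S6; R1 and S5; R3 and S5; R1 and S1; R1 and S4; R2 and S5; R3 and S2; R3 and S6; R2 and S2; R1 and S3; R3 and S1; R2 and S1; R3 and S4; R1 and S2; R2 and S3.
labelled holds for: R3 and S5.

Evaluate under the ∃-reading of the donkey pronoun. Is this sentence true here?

False

"it" takes "a sample" as antecedent — a donkey pronoun bound across the clause boundary.
Truth condition: for no (r,s) with collected(r,s) does labelled(r,s) hold.
Restrictor pairs — does the scope hold? (R1,S1):fails  (R1,S2):fails  (R1,S3):fails  (R1,S4):fails  (R1,S5):fails  (R1,S6):fails  (R2,S1):fails  (R2,S2):fails  (R2,S3):fails  (R2,S4):fails  (R2,S5):fails  (R2,S6):fails  (R3,S1):fails  (R3,S2):fails  (R3,S3):fails  (R3,S4):fails  (R3,S5):holds  (R3,S6):fails
Scope holds for 1 pair(s), so the sentence is false.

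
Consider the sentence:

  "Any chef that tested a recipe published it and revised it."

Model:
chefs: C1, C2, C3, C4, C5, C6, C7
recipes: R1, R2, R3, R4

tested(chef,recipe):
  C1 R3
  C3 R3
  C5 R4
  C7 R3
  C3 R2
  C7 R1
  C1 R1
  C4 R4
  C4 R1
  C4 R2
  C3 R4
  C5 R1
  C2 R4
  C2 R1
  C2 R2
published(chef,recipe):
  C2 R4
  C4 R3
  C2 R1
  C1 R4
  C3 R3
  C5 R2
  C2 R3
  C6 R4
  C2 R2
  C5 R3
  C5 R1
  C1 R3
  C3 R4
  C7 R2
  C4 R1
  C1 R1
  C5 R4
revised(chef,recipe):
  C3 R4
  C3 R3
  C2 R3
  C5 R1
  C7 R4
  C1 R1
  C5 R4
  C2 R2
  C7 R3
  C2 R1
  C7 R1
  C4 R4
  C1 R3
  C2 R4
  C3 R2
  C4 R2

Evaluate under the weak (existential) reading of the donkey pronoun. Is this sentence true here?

False

"it" takes "a recipe" as antecedent — a donkey pronoun bound across the clause boundary.
Weak reading: every chef c with some tested-recipe has at least one tested-recipe r such that published(c,r) ∧ revised(c,r).
Per chef: C1:✓  C2:✓  C3:✓  C4:✗  C5:✓  C7:✗
C4 has no witness among its tested-recipes.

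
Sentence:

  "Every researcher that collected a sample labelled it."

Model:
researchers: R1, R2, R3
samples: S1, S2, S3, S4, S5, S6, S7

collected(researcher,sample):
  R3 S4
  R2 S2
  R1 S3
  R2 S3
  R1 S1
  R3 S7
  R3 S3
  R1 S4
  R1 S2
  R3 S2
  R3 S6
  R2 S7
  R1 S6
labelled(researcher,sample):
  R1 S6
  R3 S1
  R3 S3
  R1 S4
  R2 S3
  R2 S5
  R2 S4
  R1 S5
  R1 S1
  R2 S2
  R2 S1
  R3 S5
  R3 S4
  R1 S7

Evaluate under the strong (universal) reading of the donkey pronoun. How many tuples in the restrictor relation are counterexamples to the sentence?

"it" takes "a sample" as antecedent — a donkey pronoun bound across the clause boundary.
Strong reading: for every (r,s) with collected(r,s), labelled(r,s).
Restrictor pairs: (R1,S1) ✓  (R1,S2) ✗  (R1,S3) ✗  (R1,S4) ✓  (R1,S6) ✓  (R2,S2) ✓  (R2,S3) ✓  (R2,S7) ✗  (R3,S2) ✗  (R3,S3) ✓  (R3,S4) ✓  (R3,S6) ✗  (R3,S7) ✗
Counterexamples (restrictor pairs failing the scope): 6.

6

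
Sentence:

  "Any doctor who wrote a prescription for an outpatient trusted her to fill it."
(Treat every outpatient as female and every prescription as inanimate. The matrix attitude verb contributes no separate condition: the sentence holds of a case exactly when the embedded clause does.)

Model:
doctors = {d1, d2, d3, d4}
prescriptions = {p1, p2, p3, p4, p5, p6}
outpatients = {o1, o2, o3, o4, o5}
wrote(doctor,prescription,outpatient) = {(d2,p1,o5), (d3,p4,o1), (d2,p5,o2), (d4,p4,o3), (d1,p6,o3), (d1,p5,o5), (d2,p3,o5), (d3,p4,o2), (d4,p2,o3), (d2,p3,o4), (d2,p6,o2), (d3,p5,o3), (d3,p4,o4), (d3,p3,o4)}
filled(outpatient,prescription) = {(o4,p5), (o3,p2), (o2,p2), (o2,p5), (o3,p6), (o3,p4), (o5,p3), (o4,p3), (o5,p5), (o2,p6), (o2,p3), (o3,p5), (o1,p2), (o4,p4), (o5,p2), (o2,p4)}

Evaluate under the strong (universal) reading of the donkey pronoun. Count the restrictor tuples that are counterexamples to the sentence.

"her" takes "an outpatient" as antecedent and "it" takes "a prescription"; both are donkey pronouns co-varying with the restrictor.
Strong reading: for every (d,p,o) with wrote(d,p,o), filled(o,p).
Restrictor triples: (d1,p5,o5)→filled(o5,p5) ✓  (d1,p6,o3)→filled(o3,p6) ✓  (d2,p1,o5)→filled(o5,p1) ✗  (d2,p3,o4)→filled(o4,p3) ✓  (d2,p3,o5)→filled(o5,p3) ✓  (d2,p5,o2)→filled(o2,p5) ✓  (d2,p6,o2)→filled(o2,p6) ✓  (d3,p3,o4)→filled(o4,p3) ✓  (d3,p4,o1)→filled(o1,p4) ✗  (d3,p4,o2)→filled(o2,p4) ✓  (d3,p4,o4)→filled(o4,p4) ✓  (d3,p5,o3)→filled(o3,p5) ✓  (d4,p2,o3)→filled(o3,p2) ✓  (d4,p4,o3)→filled(o3,p4) ✓
Counterexamples (restrictor triples failing the scope): 2.

2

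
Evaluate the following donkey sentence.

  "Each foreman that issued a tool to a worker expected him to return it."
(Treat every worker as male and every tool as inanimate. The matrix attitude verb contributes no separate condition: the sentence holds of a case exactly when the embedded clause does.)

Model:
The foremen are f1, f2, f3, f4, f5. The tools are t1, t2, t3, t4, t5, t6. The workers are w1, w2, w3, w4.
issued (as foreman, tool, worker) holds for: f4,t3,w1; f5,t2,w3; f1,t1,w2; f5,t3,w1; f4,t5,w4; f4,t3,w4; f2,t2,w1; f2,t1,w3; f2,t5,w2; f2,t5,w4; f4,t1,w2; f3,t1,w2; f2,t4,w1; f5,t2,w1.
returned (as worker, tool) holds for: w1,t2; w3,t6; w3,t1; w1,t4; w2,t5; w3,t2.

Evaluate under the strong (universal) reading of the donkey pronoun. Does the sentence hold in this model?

"him" takes "a worker" as antecedent and "it" takes "a tool"; both are donkey pronouns co-varying with the restrictor.
Strong reading: for every (f,t,w) with issued(f,t,w), returned(w,t).
Restrictor triples: (f1,t1,w2)→returned(w2,t1) ✗  (f2,t1,w3)→returned(w3,t1) ✓  (f2,t2,w1)→returned(w1,t2) ✓  (f2,t4,w1)→returned(w1,t4) ✓  (f2,t5,w2)→returned(w2,t5) ✓  (f2,t5,w4)→returned(w4,t5) ✗  (f3,t1,w2)→returned(w2,t1) ✗  (f4,t1,w2)→returned(w2,t1) ✗  (f4,t3,w1)→returned(w1,t3) ✗  (f4,t3,w4)→returned(w4,t3) ✗  (f4,t5,w4)→returned(w4,t5) ✗  (f5,t2,w1)→returned(w1,t2) ✓  (f5,t2,w3)→returned(w3,t2) ✓  (f5,t3,w1)→returned(w1,t3) ✗
Counterexample: (f1,t1,w2) — returned(w2,t1) does not hold.

False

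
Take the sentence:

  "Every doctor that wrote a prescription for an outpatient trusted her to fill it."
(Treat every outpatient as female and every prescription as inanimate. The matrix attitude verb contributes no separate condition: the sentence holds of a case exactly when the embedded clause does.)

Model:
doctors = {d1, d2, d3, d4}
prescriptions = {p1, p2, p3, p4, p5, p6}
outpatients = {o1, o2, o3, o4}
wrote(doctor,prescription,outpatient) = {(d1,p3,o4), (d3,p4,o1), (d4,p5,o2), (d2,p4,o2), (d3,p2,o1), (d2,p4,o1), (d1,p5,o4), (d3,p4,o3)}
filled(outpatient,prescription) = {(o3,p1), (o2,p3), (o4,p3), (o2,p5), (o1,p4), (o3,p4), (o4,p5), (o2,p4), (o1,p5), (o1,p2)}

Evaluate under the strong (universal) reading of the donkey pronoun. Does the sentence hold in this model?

"her" takes "an outpatient" as antecedent and "it" takes "a prescription"; both are donkey pronouns co-varying with the restrictor.
Strong reading: for every (d,p,o) with wrote(d,p,o), filled(o,p).
Restrictor triples: (d1,p3,o4)→filled(o4,p3) ✓  (d1,p5,o4)→filled(o4,p5) ✓  (d2,p4,o1)→filled(o1,p4) ✓  (d2,p4,o2)→filled(o2,p4) ✓  (d3,p2,o1)→filled(o1,p2) ✓  (d3,p4,o1)→filled(o1,p4) ✓  (d3,p4,o3)→filled(o3,p4) ✓  (d4,p5,o2)→filled(o2,p5) ✓
Every restrictor triple satisfies the scope.

True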